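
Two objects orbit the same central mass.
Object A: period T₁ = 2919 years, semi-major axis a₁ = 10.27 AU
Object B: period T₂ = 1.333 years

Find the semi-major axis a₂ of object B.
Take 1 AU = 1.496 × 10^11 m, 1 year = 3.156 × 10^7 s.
T₁ = 2919 years = 9.21236 × 10^10 s
T₂ = 1.333 years = 4.20695 × 10^7 s
a₁ = 10.27 AU = 1.53639 × 10^12 m
Kepler's third law: (T₂/T₁)² = (a₂/a₁)³  ⇒  a₂ = a₁ (T₂/T₁)^(2/3)
T₂/T₁ = 0.000456663
(T₂/T₁)^(2/3) = 0.00593013
a₂ = 1.53639 × 10^12 m × 0.00593013 = 9.111 × 10^9 m ≈ 0.0609 AU

Final answer: a₂ = 0.0609 AU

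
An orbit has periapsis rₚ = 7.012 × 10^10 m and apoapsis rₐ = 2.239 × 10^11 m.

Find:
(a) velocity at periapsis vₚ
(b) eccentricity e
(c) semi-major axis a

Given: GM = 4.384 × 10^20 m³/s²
rₚ = 7.012 × 10^10 m
rₐ = 2.239 × 10^11 m
GM = 4.384 × 10^20 m³/s²
a = (rₚ + rₐ)/2 = 1.4701 × 10^11 m
e = (rₐ − rₚ)/(rₐ + rₚ) = (1.5378 × 10^11) / (2.9402 × 10^11) = 0.523026
(a) vₚ² = GM (2/rₚ − 1/a) = 4.384 × 10^20 × (2.85225 × 10^-11 − 6.80226 × 10^-12) = 9.52217 × 10^9 m²/s²;  vₚ = 97581.6 m/s ≈ 97.58 km/s
(b) e = 0.523026 ≈ 0.523
(c) a = 1.4701 × 10^11 m ≈ 1.47 × 10^11 m

Final answer:
(a) velocity at periapsis vₚ = 97.58 km/s
(b) eccentricity e = 0.523
(c) semi-major axis a = 1.47 × 10^11 m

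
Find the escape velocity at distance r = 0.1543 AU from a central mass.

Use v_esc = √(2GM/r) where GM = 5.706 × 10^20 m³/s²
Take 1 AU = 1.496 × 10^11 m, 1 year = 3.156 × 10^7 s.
r = 0.1543 AU = 2.30833 × 10^10 m
GM = 5.706 × 10^20 m³/s²
2GM/r = 2 × (5.706 × 10^20) / (2.30833 × 10^10) = 4.94384 × 10^10 m²/s²
v_esc = √(2GM/r) = 222347 m/s ≈ 46.91 AU/year

Final answer: 46.91 AU/year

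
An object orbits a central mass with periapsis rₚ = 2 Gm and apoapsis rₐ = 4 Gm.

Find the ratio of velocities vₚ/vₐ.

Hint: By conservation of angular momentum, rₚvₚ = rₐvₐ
rₚ = 2 Gm = 2 × 10^9 m
rₐ = 4 Gm = 4 × 10^9 m
rₚvₚ = rₐvₐ  ⇒  vₚ/vₐ = rₐ/rₚ
vₚ/vₐ = (4 × 10^9) / (2 × 10^9) = 2

Final answer: vₚ/vₐ = 2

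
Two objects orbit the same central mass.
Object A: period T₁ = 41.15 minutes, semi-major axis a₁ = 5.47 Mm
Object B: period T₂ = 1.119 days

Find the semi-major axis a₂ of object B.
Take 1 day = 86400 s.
T₁ = 41.15 minutes = 2469 s
T₂ = 1.119 days = 96681.6 s
a₁ = 5.47 Mm = 5.47 × 10^6 m
Kepler's third law: (T₂/T₁)² = (a₂/a₁)³  ⇒  a₂ = a₁ (T₂/T₁)^(2/3)
T₂/T₁ = 39.1582
(T₂/T₁)^(2/3) = 11.5314
a₂ = 5.47 × 10^6 m × 11.5314 = 6.30767 × 10^7 m ≈ 63.08 Mm

Final answer: a₂ = 63.08 Mm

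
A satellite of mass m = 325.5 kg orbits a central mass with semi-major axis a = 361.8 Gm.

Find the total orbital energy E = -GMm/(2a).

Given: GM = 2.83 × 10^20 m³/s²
a = 361.8 Gm = 3.618 × 10^11 m
GM = 2.83 × 10^20 m³/s²
2a = 7.236 × 10^11 m
GMm = 2.83 × 10^20 × 325.5 = 9.21165 × 10^22 m³·kg/s²
E = −GMm/(2a) = -1.27303 × 10^11 J ≈ -127.3 GJ

Final answer: -127.3 GJ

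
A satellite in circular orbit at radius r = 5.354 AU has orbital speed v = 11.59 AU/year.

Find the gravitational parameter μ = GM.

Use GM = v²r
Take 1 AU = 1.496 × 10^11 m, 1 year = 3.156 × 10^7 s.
r = 5.354 AU = 8.00958 × 10^11 m
v = 11.59 AU/year = 54938.7 m/s
v² = 3.01826 × 10^9 m²/s²
GM = v²r = 3.01826 × 10^9 × 8.00958 × 10^11 = 2.4175 × 10^21 m³/s²
GM ≈ 2.417 × 10^21 m³/s²

Final answer: GM = 2.417 × 10^21 m³/s²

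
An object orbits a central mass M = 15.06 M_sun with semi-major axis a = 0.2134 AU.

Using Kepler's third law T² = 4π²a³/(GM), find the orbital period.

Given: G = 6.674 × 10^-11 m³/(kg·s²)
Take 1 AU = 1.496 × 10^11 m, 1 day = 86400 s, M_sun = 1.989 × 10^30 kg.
M = 15.06 M_sun = 2.99543 × 10^31 kg
GM = G × M = 6.674 × 10^-11 × 2.99543 × 10^31 = 1.99915 × 10^21 m³/s²
a = 0.2134 AU = 3.19246 × 10^10 m
a³ = 3.2537 × 10^31 m³
T = 2π √(a³/GM) = 2π √((3.2537 × 10^31) / (1.99915 × 10^21)) = 2π × 127575 s
T = 801578 s ≈ 9.278 days

Final answer: 9.278 days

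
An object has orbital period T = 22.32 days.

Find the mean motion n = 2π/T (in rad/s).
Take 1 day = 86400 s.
T = 22.32 days = 1.92845 × 10^6 s
n = 2π / (1.92845 × 10^6 s) = 3.25816 × 10^-6 rad/s ≈ 3.258 × 10^-6 rad/s

Final answer: n = 3.258 × 10^-6 rad/s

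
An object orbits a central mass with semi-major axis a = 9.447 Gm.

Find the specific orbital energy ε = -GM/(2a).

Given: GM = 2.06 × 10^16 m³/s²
a = 9.447 Gm = 9.447 × 10^9 m
GM = 2.06 × 10^16 m³/s²
2a = 1.8894 × 10^10 m
ε = −GM/(2a) = -1.09029 × 10^6 J/kg ≈ -1.09 MJ/kg

Final answer: -1.09 MJ/kg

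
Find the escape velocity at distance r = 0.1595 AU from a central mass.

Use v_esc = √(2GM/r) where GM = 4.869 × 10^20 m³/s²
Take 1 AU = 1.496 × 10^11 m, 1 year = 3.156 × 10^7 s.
r = 0.1595 AU = 2.38612 × 10^10 m
GM = 4.869 × 10^20 m³/s²
2GM/r = 2 × (4.869 × 10^20) / (2.38612 × 10^10) = 4.0811 × 10^10 m²/s²
v_esc = √(2GM/r) = 202017 m/s ≈ 42.62 AU/year

Final answer: 42.62 AU/year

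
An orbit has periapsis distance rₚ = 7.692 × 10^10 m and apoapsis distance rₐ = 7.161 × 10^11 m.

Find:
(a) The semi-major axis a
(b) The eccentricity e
rₚ = 7.692 × 10^10 m
rₐ = 7.161 × 10^11 m
(a) a = (rₚ + rₐ)/2 = 3.9651 × 10^11 m ≈ 3.965 × 10^11 m
(b) e = (rₐ − rₚ)/(rₐ + rₚ) = (6.3918 × 10^11) / (7.9302 × 10^11) = 0.806007

Final answer:
(a) a = 3.965 × 10^11 m
(b) e = 0.806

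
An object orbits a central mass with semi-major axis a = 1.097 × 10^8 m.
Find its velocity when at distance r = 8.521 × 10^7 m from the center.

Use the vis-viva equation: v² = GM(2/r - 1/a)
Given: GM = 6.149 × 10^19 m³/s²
a = 1.097 × 10^8 m
r = 8.521 × 10^7 m
GM = 6.149 × 10^19 m³/s²
2/r − 1/a = 2.34714 × 10^-8 − 9.11577 × 10^-9 = 1.43557 × 10^-8 m⁻¹
v² = GM (2/r − 1/a) = 8.82729 × 10^11 m²/s²
v = 939537 m/s ≈ 939.5 km/s

Final answer: 939.5 km/s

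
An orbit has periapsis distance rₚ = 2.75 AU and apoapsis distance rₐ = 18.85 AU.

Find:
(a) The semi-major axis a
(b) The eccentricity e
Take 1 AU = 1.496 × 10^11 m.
rₚ = 2.75 AU = 4.114 × 10^11 m
rₐ = 18.85 AU = 2.81996 × 10^12 m
(a) a = (rₚ + rₐ)/2 = 1.61568 × 10^12 m ≈ 10.8 AU
(b) e = (rₐ − rₚ)/(rₐ + rₚ) = (2.40856 × 10^12) / (3.23136 × 10^12) = 0.74537

Final answer:
(a) a = 10.8 AU
(b) e = 0.7454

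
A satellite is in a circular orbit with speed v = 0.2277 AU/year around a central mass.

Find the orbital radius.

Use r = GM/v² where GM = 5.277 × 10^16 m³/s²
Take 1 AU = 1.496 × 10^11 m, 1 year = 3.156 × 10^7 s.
v = 0.2277 AU/year = 1079.34 m/s
GM = 5.277 × 10^16 m³/s²
v² = 1.16497 × 10^6 m²/s²
r = GM/v² = (5.277 × 10^16) / (1.16497 × 10^6) = 4.52972 × 10^10 m ≈ 0.3028 AU

Final answer: 0.3028 AU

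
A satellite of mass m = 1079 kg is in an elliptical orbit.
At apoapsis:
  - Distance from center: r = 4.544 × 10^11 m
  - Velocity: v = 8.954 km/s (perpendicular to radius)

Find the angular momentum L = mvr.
r = 4.544 × 10^11 m
v = 8.954 km/s = 8954 m/s
vr = 8954 × 4.544 × 10^11 = 4.0687 × 10^15 m²/s
L = m × vr = 1079 × 4.0687 × 10^15 = 4.39012 × 10^18 kg·m²/s ≈ 4.39 × 10^18 kg·m²/s

Final answer: L = 4.39 × 10^18 kg·m²/s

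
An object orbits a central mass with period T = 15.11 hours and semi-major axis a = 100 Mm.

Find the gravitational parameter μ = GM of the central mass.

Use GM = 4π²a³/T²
T = 15.11 hours = 54396 s
a = 100 Mm = 1 × 10^8 m
a³ = 1 × 10^24 m³
T² = 2.95892 × 10^9 s²
GM = 4π² × (1 × 10^24) / (2.95892 × 10^9) = 1.33421 × 10^16 m³/s²
GM ≈ 1.334 × 10^16 m³/s²

Final answer: GM = 1.334 × 10^16 m³/s²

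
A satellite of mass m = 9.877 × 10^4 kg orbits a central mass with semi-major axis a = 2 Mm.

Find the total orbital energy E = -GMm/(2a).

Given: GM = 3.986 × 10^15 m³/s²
a = 2 Mm = 2 × 10^6 m
GM = 3.986 × 10^15 m³/s²
2a = 4 × 10^6 m
GMm = 3.986 × 10^15 × 98770 = 3.93697 × 10^20 m³·kg/s²
E = −GMm/(2a) = -9.84243 × 10^13 J ≈ -98.42 TJ

Final answer: -98.42 TJ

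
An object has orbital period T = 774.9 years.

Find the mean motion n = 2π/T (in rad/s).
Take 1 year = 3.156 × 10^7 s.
T = 774.9 years = 2.44558 × 10^10 s
n = 2π / (2.44558 × 10^10 s) = 2.5692 × 10^-10 rad/s ≈ 2.569 × 10^-10 rad/s

Final answer: n = 2.569 × 10^-10 rad/s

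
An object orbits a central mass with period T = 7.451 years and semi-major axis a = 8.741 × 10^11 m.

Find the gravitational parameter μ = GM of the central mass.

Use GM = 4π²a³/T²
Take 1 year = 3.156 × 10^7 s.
T = 7.451 years = 2.35154 × 10^8 s
a = 8.741 × 10^11 m
a³ = 6.67857 × 10^35 m³
T² = 5.52972 × 10^16 s²
GM = 4π² × (6.67857 × 10^35) / (5.52972 × 10^16) = 4.76804 × 10^20 m³/s²
GM ≈ 4.768 × 10^20 m³/s²

Final answer: GM = 4.768 × 10^20 m³/s²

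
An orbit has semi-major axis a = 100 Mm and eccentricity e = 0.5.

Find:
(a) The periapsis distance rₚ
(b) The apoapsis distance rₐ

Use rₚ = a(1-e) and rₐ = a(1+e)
a = 100 Mm = 1 × 10^8 m
e = 0.5:  1 − e = 0.5,  1 + e = 1.5
(a) rₚ = a(1 − e) = 1 × 10^8 m × 0.5 = 5 × 10^7 m ≈ 50 Mm
(b) rₐ = a(1 + e) = 1 × 10^8 m × 1.5 = 1.5 × 10^8 m ≈ 150 Mm

Final answer:
(a) rₚ = 50 Mm
(b) rₐ = 150 Mm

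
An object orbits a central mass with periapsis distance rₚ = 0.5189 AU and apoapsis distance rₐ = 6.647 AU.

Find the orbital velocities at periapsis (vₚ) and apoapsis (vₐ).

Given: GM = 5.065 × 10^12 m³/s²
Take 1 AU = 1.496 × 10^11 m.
rₚ = 0.5189 AU = 7.76274 × 10^10 m
rₐ = 6.647 AU = 9.94391 × 10^11 m
GM = 5.065 × 10^12 m³/s²
a = (rₚ + rₐ)/2 = 5.36009 × 10^11 m
Vis-viva: v² = GM (2/r − 1/a)
vₚ² = 5.065 × 10^12 × (2.57641 × 10^-11 − 1.86564 × 10^-12) = 121.046 m²/s²
vₚ = 11.0021 m/s ≈ 11 m/s
vₐ² = 5.065 × 10^12 × (2.01128 × 10^-12 − 1.86564 × 10^-12) = 0.737675 m²/s²
vₐ = 0.85888 m/s ≈ 0.8589 m/s

Final answer: vₚ = 11 m/s, vₐ = 0.8589 m/s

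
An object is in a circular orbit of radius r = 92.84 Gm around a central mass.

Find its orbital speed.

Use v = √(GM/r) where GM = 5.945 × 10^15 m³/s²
r = 92.84 Gm = 9.284 × 10^10 m
GM = 5.945 × 10^15 m³/s²
GM/r = (5.945 × 10^15) / (9.284 × 10^10) = 64034.9 m²/s²
v = √(GM/r) = 253.051 m/s ≈ 253.1 m/s

Final answer: 253.1 m/s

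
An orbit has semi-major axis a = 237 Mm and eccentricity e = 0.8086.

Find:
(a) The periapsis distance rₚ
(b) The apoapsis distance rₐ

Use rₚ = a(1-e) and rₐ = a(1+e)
a = 237 Mm = 2.37 × 10^8 m
e = 0.8086:  1 − e = 0.1914,  1 + e = 1.8086
(a) rₚ = a(1 − e) = 2.37 × 10^8 m × 0.1914 = 4.53618 × 10^7 m ≈ 45.36 Mm
(b) rₐ = a(1 + e) = 2.37 × 10^8 m × 1.8086 = 4.28638 × 10^8 m ≈ 428.6 Mm

Final answer:
(a) rₚ = 45.36 Mm
(b) rₐ = 428.6 Mm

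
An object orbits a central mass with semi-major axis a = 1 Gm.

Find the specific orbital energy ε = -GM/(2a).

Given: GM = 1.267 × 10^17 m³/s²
a = 1 Gm = 1 × 10^9 m
GM = 1.267 × 10^17 m³/s²
2a = 2 × 10^9 m
ε = −GM/(2a) = -6.335 × 10^7 J/kg ≈ -63.35 MJ/kg

Final answer: -63.35 MJ/kg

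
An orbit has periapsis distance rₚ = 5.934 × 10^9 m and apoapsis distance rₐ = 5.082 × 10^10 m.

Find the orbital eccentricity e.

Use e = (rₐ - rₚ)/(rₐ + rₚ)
rₚ = 5.934 × 10^9 m
rₐ = 5.082 × 10^10 m
rₐ − rₚ = 4.4886 × 10^10 m
rₐ + rₚ = 5.6754 × 10^10 m
e = (rₐ − rₚ)/(rₐ + rₚ) = 0.790887

Final answer: e = 0.7909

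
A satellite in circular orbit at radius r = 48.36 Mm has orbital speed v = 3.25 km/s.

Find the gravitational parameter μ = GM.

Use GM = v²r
r = 48.36 Mm = 4.836 × 10^7 m
v = 3.25 km/s = 3250 m/s
v² = 1.05625 × 10^7 m²/s²
GM = v²r = 1.05625 × 10^7 × 4.836 × 10^7 = 5.10802 × 10^14 m³/s²
GM ≈ 5.108 × 10^14 m³/s²

Final answer: GM = 5.108 × 10^14 m³/s²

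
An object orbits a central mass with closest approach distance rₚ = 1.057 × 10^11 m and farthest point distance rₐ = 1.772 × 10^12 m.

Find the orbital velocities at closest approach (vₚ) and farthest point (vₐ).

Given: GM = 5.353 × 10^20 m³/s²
rₚ = 1.057 × 10^11 m
rₐ = 1.772 × 10^12 m
GM = 5.353 × 10^20 m³/s²
a = (rₚ + rₐ)/2 = 9.3885 × 10^11 m
Vis-viva: v² = GM (2/r − 1/a)
vₚ² = 5.353 × 10^20 × (1.89215 × 10^-11 − 1.06513 × 10^-12) = 9.5585 × 10^9 m²/s²
vₚ = 97767.6 m/s ≈ 97.77 km/s
vₐ² = 5.353 × 10^20 × (1.12867 × 10^-12 − 1.06513 × 10^-12) = 3.40104 × 10^7 m²/s²
vₐ = 5831.85 m/s ≈ 5.832 km/s

Final answer: vₚ = 97.77 km/s, vₐ = 5.832 km/s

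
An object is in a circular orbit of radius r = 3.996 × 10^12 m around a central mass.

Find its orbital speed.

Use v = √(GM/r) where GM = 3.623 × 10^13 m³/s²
r = 3.996 × 10^12 m
GM = 3.623 × 10^13 m³/s²
GM/r = (3.623 × 10^13) / (3.996 × 10^12) = 9.06657 m²/s²
v = √(GM/r) = 3.01107 m/s ≈ 3.011 m/s

Final answer: 3.011 m/s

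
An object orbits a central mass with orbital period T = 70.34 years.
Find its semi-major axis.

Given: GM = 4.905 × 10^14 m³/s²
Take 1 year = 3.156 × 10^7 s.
T = 70.34 years = 2.21993 × 10^9 s
GM = 4.905 × 10^14 m³/s²
Kepler's third law: a³ = GM T² / (4π²)
T² = 4.92809 × 10^18 s²
a³ = (4.905 × 10^14) × (4.92809 × 10^18) / (4π²) = 6.12291 × 10^31 m³
a = (a³)^(1/3) = 3.94142 × 10^10 m ≈ 3.941 × 10^10 m

Final answer: 3.941 × 10^10 m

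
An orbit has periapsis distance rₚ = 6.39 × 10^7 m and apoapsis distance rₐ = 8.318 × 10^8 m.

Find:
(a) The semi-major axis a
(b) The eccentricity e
rₚ = 6.39 × 10^7 m
rₐ = 8.318 × 10^8 m
(a) a = (rₚ + rₐ)/2 = 4.4785 × 10^8 m ≈ 4.479 × 10^8 m
(b) e = (rₐ − rₚ)/(rₐ + rₚ) = (7.679 × 10^8) / (8.957 × 10^8) = 0.857318

Final answer:
(a) a = 4.479 × 10^8 m
(b) e = 0.8573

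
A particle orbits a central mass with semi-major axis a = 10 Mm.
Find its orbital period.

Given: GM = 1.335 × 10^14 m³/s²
a = 10 Mm = 1 × 10^7 m
GM = 1.335 × 10^14 m³/s²
a³ = 1 × 10^21 m³
T = 2π √(a³/GM) = 2π √((1 × 10^21) / (1.335 × 10^14)) = 2π × 2736.9 s
T = 17196.5 s ≈ 4.777 hours

Final answer: 4.777 hours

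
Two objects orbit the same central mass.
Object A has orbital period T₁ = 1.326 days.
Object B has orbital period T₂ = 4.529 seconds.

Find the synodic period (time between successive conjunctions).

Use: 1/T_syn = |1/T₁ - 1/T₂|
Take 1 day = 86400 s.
T₁ = 1.326 days = 114566 s
T₂ = 4.529 seconds
1/T₁ = 8.72856 × 10^-6 s⁻¹
1/T₂ = 0.220799 s⁻¹
|1/T₁ − 1/T₂| = 0.220791 s⁻¹
T_syn = 1 / |1/T₁ − 1/T₂| = 4.52918 s ≈ 4.529 seconds

Final answer: T_syn = 4.529 seconds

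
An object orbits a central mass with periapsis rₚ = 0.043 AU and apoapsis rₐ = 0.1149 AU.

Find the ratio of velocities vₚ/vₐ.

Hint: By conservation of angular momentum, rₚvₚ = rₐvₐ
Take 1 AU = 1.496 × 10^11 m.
rₚ = 0.043 AU = 6.4328 × 10^9 m
rₐ = 0.1149 AU = 1.7189 × 10^10 m
rₚvₚ = rₐvₐ  ⇒  vₚ/vₐ = rₐ/rₚ
vₚ/vₐ = (1.7189 × 10^10) / (6.4328 × 10^9) = 2.67209

Final answer: vₚ/vₐ = 2.672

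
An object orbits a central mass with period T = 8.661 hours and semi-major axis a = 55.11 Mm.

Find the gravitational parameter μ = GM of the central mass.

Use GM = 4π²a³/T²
T = 8.661 hours = 31179.6 s
a = 55.11 Mm = 5.511 × 10^7 m
a³ = 1.67375 × 10^23 m³
T² = 9.72167 × 10^8 s²
GM = 4π² × (1.67375 × 10^23) / (9.72167 × 10^8) = 6.79688 × 10^15 m³/s²
GM ≈ 6.797 × 10^15 m³/s²

Final answer: GM = 6.797 × 10^15 m³/s²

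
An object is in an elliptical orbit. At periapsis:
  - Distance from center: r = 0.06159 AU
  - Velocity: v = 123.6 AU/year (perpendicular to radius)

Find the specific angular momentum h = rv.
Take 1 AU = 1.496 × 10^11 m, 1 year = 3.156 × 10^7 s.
r = 0.06159 AU = 9.21386 × 10^9 m
v = 123.6 AU/year = 585886 m/s
h = rv = 9.21386 × 10^9 × 585886 = 5.39827 × 10^15 m²/s ≈ 5.398 × 10^15 m²/s

Final answer: h = 5.398 × 10^15 m²/s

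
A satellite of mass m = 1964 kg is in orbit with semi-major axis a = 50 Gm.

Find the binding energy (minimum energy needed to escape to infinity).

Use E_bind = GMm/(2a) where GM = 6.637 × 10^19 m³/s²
a = 50 Gm = 5 × 10^10 m
GM = 6.637 × 10^19 m³/s²
m = 1964 kg
GMm = 6.637 × 10^19 × 1964 = 1.30351 × 10^23 m³·kg/s²
2a = 1 × 10^11 m
E_bind = GMm/(2a) = 1.30351 × 10^12 J ≈ 1.304 TJ

Final answer: 1.304 TJ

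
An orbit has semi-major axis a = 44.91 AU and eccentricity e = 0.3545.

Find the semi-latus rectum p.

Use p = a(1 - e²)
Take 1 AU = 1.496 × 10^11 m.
a = 44.91 AU = 6.71854 × 10^12 m
e = 0.3545,  e² = 0.12567,  1 − e² = 0.87433
p = a(1 − e²) = 6.71854 × 10^12 m × 0.87433 = 5.87422 × 10^12 m ≈ 39.27 AU

Final answer: p = 39.27 AU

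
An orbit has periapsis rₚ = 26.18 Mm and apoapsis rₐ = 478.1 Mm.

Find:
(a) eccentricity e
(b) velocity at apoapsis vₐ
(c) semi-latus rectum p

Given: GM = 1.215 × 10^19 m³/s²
rₚ = 26.18 Mm = 2.618 × 10^7 m
rₐ = 478.1 Mm = 4.781 × 10^8 m
GM = 1.215 × 10^19 m³/s²
a = (rₚ + rₐ)/2 = 2.5214 × 10^8 m
e = (rₐ − rₚ)/(rₐ + rₚ) = (4.5192 × 10^8) / (5.0428 × 10^8) = 0.896169
(a) e = 0.896169 ≈ 0.8962
(b) vₐ² = GM (2/rₐ − 1/a) = 1.215 × 10^19 × (4.18323 × 10^-9 − 3.96605 × 10^-9) = 2.63867 × 10^9 m²/s²;  vₐ = 51368 m/s ≈ 51.37 km/s
(c) 1 − e² = 0.196881;  p = a(1 − e²) = 2.5214 × 10^8 × 0.196881 = 4.96417 × 10^7 m ≈ 49.64 Mm

Final answer:
(a) eccentricity e = 0.8962
(b) velocity at apoapsis vₐ = 51.37 km/s
(c) semi-latus rectum p = 49.64 Mm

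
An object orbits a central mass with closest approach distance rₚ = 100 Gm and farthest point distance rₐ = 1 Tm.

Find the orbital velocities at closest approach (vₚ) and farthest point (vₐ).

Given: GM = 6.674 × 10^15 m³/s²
rₚ = 100 Gm = 1 × 10^11 m
rₐ = 1 Tm = 1 × 10^12 m
GM = 6.674 × 10^15 m³/s²
a = (rₚ + rₐ)/2 = 5.5 × 10^11 m
Vis-viva: v² = GM (2/r − 1/a)
vₚ² = 6.674 × 10^15 × (2 × 10^-11 − 1.81818 × 10^-12) = 121345 m²/s²
vₚ = 348.347 m/s ≈ 348.3 m/s
vₐ² = 6.674 × 10^15 × (2 × 10^-12 − 1.81818 × 10^-12) = 1213.45 m²/s²
vₐ = 34.8347 m/s ≈ 34.83 m/s

Final answer: vₚ = 348.3 m/s, vₐ = 34.83 m/s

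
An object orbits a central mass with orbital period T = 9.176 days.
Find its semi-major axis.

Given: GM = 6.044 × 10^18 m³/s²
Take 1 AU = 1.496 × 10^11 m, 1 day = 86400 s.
T = 9.176 days = 792806 s
GM = 6.044 × 10^18 m³/s²
Kepler's third law: a³ = GM T² / (4π²)
T² = 6.28542 × 10^11 s²
a³ = (6.044 × 10^18) × (6.28542 × 10^11) / (4π²) = 9.62275 × 10^28 m³
a = (a³)^(1/3) = 4.58247 × 10^9 m ≈ 0.03063 AU

Final answer: 0.03063 AU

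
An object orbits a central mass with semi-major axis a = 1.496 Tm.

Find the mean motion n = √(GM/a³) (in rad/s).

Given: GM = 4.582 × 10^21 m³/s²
a = 1.496 Tm = 1.496 × 10^12 m
GM = 4.582 × 10^21 m³/s²
a³ = 3.34807 × 10^36 m³
GM/a³ = (4.582 × 10^21) / (3.34807 × 10^36) = 1.36855 × 10^-15 s⁻²
n = √(GM/a³) = 3.69939 × 10^-8 rad/s ≈ 3.699 × 10^-8 rad/s

Final answer: n = 3.699 × 10^-8 rad/s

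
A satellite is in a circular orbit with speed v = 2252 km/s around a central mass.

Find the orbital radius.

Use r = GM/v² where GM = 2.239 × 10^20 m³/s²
v = 2252 km/s = 2.252 × 10^6 m/s
GM = 2.239 × 10^20 m³/s²
v² = 5.0715 × 10^12 m²/s²
r = GM/v² = (2.239 × 10^20) / (5.0715 × 10^12) = 4.41486 × 10^7 m ≈ 44.15 Mm

Final answer: 44.15 Mm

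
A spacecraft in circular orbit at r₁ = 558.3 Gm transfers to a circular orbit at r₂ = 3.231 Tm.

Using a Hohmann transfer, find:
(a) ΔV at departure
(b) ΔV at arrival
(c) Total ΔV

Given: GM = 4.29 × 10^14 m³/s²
r₁ = 558.3 Gm = 5.583 × 10^11 m
r₂ = 3.231 Tm = 3.231 × 10^12 m
GM = 4.29 × 10^14 m³/s²
Transfer ellipse: a_t = (r₁ + r₂)/2 = 1.89465 × 10^12 m
Circular speed at r₁: v₁ = √(GM/r₁) = 27.7201 m/s
Transfer speed at r₁ (periapsis): v₁ₜ = √(GM(2/r₁ − 1/a_t)) = 36.1992 m/s
(a) ΔV₁ = v₁ₜ − v₁ = 8.47908 m/s ≈ 8.479 m/s
Circular speed at r₂: v₂ = √(GM/r₂) = 11.5229 m/s
Transfer speed at r₂ (apoapsis): v₂ₜ = √(GM(2/r₂ − 1/a_t)) = 6.25503 m/s
(b) ΔV₂ = v₂ − v₂ₜ = 5.26783 m/s ≈ 5.268 m/s
(c) ΔV_total = ΔV₁ + ΔV₂ = 13.7469 m/s ≈ 13.75 m/s

Final answer:
(a) ΔV₁ = 8.479 m/s
(b) ΔV₂ = 5.268 m/s
(c) ΔV_total = 13.75 m/s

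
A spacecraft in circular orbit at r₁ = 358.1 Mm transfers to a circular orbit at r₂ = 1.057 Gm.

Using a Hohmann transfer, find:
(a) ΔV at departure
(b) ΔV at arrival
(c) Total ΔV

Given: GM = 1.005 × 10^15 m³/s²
r₁ = 358.1 Mm = 3.581 × 10^8 m
r₂ = 1.057 Gm = 1.057 × 10^9 m
GM = 1.005 × 10^15 m³/s²
Transfer ellipse: a_t = (r₁ + r₂)/2 = 7.0755 × 10^8 m
Circular speed at r₁: v₁ = √(GM/r₁) = 1675.25 m/s
Transfer speed at r₁ (periapsis): v₁ₜ = √(GM(2/r₁ − 1/a_t)) = 2047.57 m/s
(a) ΔV₁ = v₁ₜ − v₁ = 372.32 m/s ≈ 372.3 m/s
Circular speed at r₂: v₂ = √(GM/r₂) = 975.092 m/s
Transfer speed at r₂ (apoapsis): v₂ₜ = √(GM(2/r₂ − 1/a_t)) = 693.696 m/s
(b) ΔV₂ = v₂ − v₂ₜ = 281.396 m/s ≈ 281.4 m/s
(c) ΔV_total = ΔV₁ + ΔV₂ = 653.716 m/s ≈ 653.7 m/s

Final answer:
(a) ΔV₁ = 372.3 m/s
(b) ΔV₂ = 281.4 m/s
(c) ΔV_total = 653.7 m/s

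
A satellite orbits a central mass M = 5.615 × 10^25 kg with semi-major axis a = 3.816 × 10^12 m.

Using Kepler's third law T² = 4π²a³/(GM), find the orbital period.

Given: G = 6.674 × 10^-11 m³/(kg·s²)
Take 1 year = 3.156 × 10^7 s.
M = 5.615 × 10^25 kg
GM = G × M = 6.674 × 10^-11 × 5.615 × 10^25 = 3.74745 × 10^15 m³/s²
a = 3.816 × 10^12 m
a³ = 5.5568 × 10^37 m³
T = 2π √(a³/GM) = 2π √((5.5568 × 10^37) / (3.74745 × 10^15)) = 2π × 1.21771 × 10^11 s
T = 7.65111 × 10^11 s ≈ 2.424 × 10^4 years

Final answer: 2.424 × 10^4 years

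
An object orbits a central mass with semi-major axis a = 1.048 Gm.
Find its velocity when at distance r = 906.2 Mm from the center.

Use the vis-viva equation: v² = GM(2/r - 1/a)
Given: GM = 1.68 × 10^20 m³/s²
a = 1.048 Gm = 1.048 × 10^9 m
r = 906.2 Mm = 9.062 × 10^8 m
GM = 1.68 × 10^20 m³/s²
2/r − 1/a = 2.20702 × 10^-9 − 9.54198 × 10^-10 = 1.25282 × 10^-9 m⁻¹
v² = GM (2/r − 1/a) = 2.10474 × 10^11 m²/s²
v = 458774 m/s ≈ 458.8 km/s

Final answer: 458.8 km/s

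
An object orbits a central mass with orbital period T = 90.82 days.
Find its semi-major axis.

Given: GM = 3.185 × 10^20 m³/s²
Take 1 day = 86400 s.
T = 90.82 days = 7.84685 × 10^6 s
GM = 3.185 × 10^20 m³/s²
Kepler's third law: a³ = GM T² / (4π²)
T² = 6.1573 × 10^13 s²
a³ = (3.185 × 10^20) × (6.1573 × 10^13) / (4π²) = 4.96753 × 10^32 m³
a = (a³)^(1/3) = 7.91979 × 10^10 m ≈ 79.2 Gm

Final answer: 79.2 Gm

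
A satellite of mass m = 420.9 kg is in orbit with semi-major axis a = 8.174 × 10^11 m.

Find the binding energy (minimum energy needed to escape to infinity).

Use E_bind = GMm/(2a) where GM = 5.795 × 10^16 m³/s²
a = 8.174 × 10^11 m
GM = 5.795 × 10^16 m³/s²
m = 420.9 kg
GMm = 5.795 × 10^16 × 420.9 = 2.43912 × 10^19 m³·kg/s²
2a = 1.6348 × 10^12 m
E_bind = GMm/(2a) = 1.492 × 10^7 J ≈ 14.92 MJ

Final answer: 14.92 MJ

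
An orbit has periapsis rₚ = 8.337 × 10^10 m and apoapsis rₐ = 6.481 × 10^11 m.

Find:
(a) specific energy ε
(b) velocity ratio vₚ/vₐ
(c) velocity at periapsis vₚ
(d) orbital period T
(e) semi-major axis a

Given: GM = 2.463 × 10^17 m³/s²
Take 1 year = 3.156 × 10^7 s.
rₚ = 8.337 × 10^10 m
rₐ = 6.481 × 10^11 m
GM = 2.463 × 10^17 m³/s²
a = (rₚ + rₐ)/2 = 3.65735 × 10^11 m
e = (rₐ − rₚ)/(rₐ + rₚ) = (5.6473 × 10^11) / (7.3147 × 10^11) = 0.772048
(a) 2a = 7.3147 × 10^11 m;  ε = −GM/(2a) = -336719 J/kg ≈ -336.7 kJ/kg
(b) vₚ/vₐ = rₐ/rₚ (angular momentum) = (6.481 × 10^11) / (8.337 × 10^10) = 7.77378 ≈ 7.774
(c) vₚ² = GM (2/rₚ − 1/a) = 2.463 × 10^17 × (2.39894 × 10^-11 − 2.73422 × 10^-12) = 5.23516 × 10^6 m²/s²;  vₚ = 2288.05 m/s ≈ 2.288 km/s
(d) a³ = 4.89215 × 10^34 m³;  T = 2π √(a³/GM) = 2π × 4.45674 × 10^8 s = 2.80025 × 10^9 s ≈ 88.73 years
(e) a = 3.65735 × 10^11 m ≈ 3.657 × 10^11 m

Final answer:
(a) specific energy ε = -336.7 kJ/kg
(b) velocity ratio vₚ/vₐ = 7.774
(c) velocity at periapsis vₚ = 2.288 km/s
(d) orbital period T = 88.73 years
(e) semi-major axis a = 3.657 × 10^11 m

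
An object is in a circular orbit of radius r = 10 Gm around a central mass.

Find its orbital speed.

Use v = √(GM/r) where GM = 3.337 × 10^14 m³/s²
r = 10 Gm = 1 × 10^10 m
GM = 3.337 × 10^14 m³/s²
GM/r = (3.337 × 10^14) / (1 × 10^10) = 33370 m²/s²
v = √(GM/r) = 182.675 m/s ≈ 182.7 m/s

Final answer: 182.7 m/s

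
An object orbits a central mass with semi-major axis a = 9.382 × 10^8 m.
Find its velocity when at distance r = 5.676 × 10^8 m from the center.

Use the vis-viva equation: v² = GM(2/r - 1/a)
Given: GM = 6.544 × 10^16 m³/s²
a = 9.382 × 10^8 m
r = 5.676 × 10^8 m
GM = 6.544 × 10^16 m³/s²
2/r − 1/a = 3.52361 × 10^-9 − 1.06587 × 10^-9 = 2.45774 × 10^-9 m⁻¹
v² = GM (2/r − 1/a) = 1.60834 × 10^8 m²/s²
v = 12682 m/s ≈ 12.68 km/s

Final answer: 12.68 km/s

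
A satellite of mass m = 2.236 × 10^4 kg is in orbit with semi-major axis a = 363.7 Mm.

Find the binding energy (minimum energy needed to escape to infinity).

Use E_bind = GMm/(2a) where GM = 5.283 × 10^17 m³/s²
a = 363.7 Mm = 3.637 × 10^8 m
GM = 5.283 × 10^17 m³/s²
m = 2.236 × 10^4 kg
GMm = 5.283 × 10^17 × 22360 = 1.18128 × 10^22 m³·kg/s²
2a = 7.274 × 10^8 m
E_bind = GMm/(2a) = 1.62397 × 10^13 J ≈ 16.24 TJ

Final answer: 16.24 TJ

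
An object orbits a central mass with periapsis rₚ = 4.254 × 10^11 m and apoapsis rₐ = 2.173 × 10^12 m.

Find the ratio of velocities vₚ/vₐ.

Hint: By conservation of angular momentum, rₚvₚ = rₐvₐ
rₚ = 4.254 × 10^11 m
rₐ = 2.173 × 10^12 m
rₚvₚ = rₐvₐ  ⇒  vₚ/vₐ = rₐ/rₚ
vₚ/vₐ = (2.173 × 10^12) / (4.254 × 10^11) = 5.10813

Final answer: vₚ/vₐ = 5.108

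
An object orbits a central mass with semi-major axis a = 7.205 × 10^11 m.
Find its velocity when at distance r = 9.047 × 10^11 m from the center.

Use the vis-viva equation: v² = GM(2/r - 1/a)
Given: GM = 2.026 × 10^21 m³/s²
a = 7.205 × 10^11 m
r = 9.047 × 10^11 m
GM = 2.026 × 10^21 m³/s²
2/r − 1/a = 2.21068 × 10^-12 − 1.38793 × 10^-12 = 8.22753 × 10^-13 m⁻¹
v² = GM (2/r − 1/a) = 1.6669 × 10^9 m²/s²
v = 40827.6 m/s ≈ 40.83 km/s

Final answer: 40.83 km/s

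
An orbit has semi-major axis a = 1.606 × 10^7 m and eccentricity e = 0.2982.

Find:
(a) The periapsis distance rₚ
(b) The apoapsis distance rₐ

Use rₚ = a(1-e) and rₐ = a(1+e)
a = 1.606 × 10^7 m
e = 0.2982:  1 − e = 0.7018,  1 + e = 1.2982
(a) rₚ = a(1 − e) = 1.606 × 10^7 m × 0.7018 = 1.12709 × 10^7 m ≈ 1.127 × 10^7 m
(b) rₐ = a(1 + e) = 1.606 × 10^7 m × 1.2982 = 2.08491 × 10^7 m ≈ 2.085 × 10^7 m

Final answer:
(a) rₚ = 1.127 × 10^7 m
(b) rₐ = 2.085 × 10^7 m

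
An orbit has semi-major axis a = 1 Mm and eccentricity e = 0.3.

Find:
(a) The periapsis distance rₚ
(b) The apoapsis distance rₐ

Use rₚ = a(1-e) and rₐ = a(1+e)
a = 1 Mm = 1 × 10^6 m
e = 0.3:  1 − e = 0.7,  1 + e = 1.3
(a) rₚ = a(1 − e) = 1 × 10^6 m × 0.7 = 700000 m ≈ 700 km
(b) rₐ = a(1 + e) = 1 × 10^6 m × 1.3 = 1.3 × 10^6 m ≈ 1.3 Mm

Final answer:
(a) rₚ = 700 km
(b) rₐ = 1.3 Mm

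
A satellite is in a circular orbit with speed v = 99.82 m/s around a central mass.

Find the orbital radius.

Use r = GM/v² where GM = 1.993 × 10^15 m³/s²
v = 99.82 m/s
GM = 1.993 × 10^15 m³/s²
v² = 9964.03 m²/s²
r = GM/v² = (1.993 × 10^15) / 9964.03 = 2.00019 × 10^11 m ≈ 200 Gm

Final answer: 200 Gm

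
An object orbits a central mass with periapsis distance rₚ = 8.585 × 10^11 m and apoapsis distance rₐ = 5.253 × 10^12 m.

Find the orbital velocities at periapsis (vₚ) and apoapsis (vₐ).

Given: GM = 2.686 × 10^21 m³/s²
rₚ = 8.585 × 10^11 m
rₐ = 5.253 × 10^12 m
GM = 2.686 × 10^21 m³/s²
a = (rₚ + rₐ)/2 = 3.05575 × 10^12 m
Vis-viva: v² = GM (2/r − 1/a)
vₚ² = 2.686 × 10^21 × (2.32964 × 10^-12 − 3.27252 × 10^-13) = 5.37843 × 10^9 m²/s²
vₚ = 73337.8 m/s ≈ 73.34 km/s
vₐ² = 2.686 × 10^21 × (3.80735 × 10^-13 − 3.27252 × 10^-13) = 1.43655 × 10^8 m²/s²
vₐ = 11985.6 m/s ≈ 11.99 km/s

Final answer: vₚ = 73.34 km/s, vₐ = 11.99 km/s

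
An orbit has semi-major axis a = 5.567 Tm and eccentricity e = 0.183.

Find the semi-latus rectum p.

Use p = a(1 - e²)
a = 5.567 Tm = 5.567 × 10^12 m
e = 0.183,  e² = 0.033489,  1 − e² = 0.966511
p = a(1 − e²) = 5.567 × 10^12 m × 0.966511 = 5.38057 × 10^12 m ≈ 5.381 Tm

Final answer: p = 5.381 Tm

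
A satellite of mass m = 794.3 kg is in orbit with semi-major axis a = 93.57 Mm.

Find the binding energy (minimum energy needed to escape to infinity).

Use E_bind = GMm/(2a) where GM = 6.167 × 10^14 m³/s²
a = 93.57 Mm = 9.357 × 10^7 m
GM = 6.167 × 10^14 m³/s²
m = 794.3 kg
GMm = 6.167 × 10^14 × 794.3 = 4.89845 × 10^17 m³·kg/s²
2a = 1.8714 × 10^8 m
E_bind = GMm/(2a) = 2.61753 × 10^9 J ≈ 2.618 GJ

Final answer: 2.618 GJ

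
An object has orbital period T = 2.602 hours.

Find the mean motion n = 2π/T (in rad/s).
T = 2.602 hours = 9367.2 s
n = 2π / 9367.2 s = 0.000670765 rad/s ≈ 0.0006708 rad/s

Final answer: n = 0.0006708 rad/s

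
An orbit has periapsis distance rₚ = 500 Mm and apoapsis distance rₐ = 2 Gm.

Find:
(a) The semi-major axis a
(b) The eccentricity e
rₚ = 500 Mm = 5 × 10^8 m
rₐ = 2 Gm = 2 × 10^9 m
(a) a = (rₚ + rₐ)/2 = 1.25 × 10^9 m ≈ 1.25 Gm
(b) e = (rₐ − rₚ)/(rₐ + rₚ) = (1.5 × 10^9) / (2.5 × 10^9) = 0.6

Final answer:
(a) a = 1.25 Gm
(b) e = 0.6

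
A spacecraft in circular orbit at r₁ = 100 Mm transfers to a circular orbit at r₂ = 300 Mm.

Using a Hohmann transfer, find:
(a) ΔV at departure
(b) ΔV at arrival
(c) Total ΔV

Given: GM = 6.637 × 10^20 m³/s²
r₁ = 100 Mm = 1 × 10^8 m
r₂ = 300 Mm = 3 × 10^8 m
GM = 6.637 × 10^20 m³/s²
Transfer ellipse: a_t = (r₁ + r₂)/2 = 2 × 10^8 m
Circular speed at r₁: v₁ = √(GM/r₁) = 2.57624 × 10^6 m/s
Transfer speed at r₁ (periapsis): v₁ₜ = √(GM(2/r₁ − 1/a_t)) = 3.15523 × 10^6 m/s
(a) ΔV₁ = v₁ₜ − v₁ = 578996 m/s ≈ 579 km/s
Circular speed at r₂: v₂ = √(GM/r₂) = 1.48739 × 10^6 m/s
Transfer speed at r₂ (apoapsis): v₂ₜ = √(GM(2/r₂ − 1/a_t)) = 1.05174 × 10^6 m/s
(b) ΔV₂ = v₂ − v₂ₜ = 435647 m/s ≈ 435.6 km/s
(c) ΔV_total = ΔV₁ + ΔV₂ = 1.01464 × 10^6 m/s ≈ 1015 km/s

Final answer:
(a) ΔV₁ = 579 km/s
(b) ΔV₂ = 435.6 km/s
(c) ΔV_total = 1015 km/s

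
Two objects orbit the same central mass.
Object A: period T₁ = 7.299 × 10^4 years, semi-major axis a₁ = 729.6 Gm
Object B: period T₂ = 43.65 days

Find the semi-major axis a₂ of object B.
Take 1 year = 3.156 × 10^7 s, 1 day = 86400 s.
T₁ = 7.299 × 10^4 years = 2.30356 × 10^12 s
T₂ = 43.65 days = 3.77136 × 10^6 s
a₁ = 729.6 Gm = 7.296 × 10^11 m
Kepler's third law: (T₂/T₁)² = (a₂/a₁)³  ⇒  a₂ = a₁ (T₂/T₁)^(2/3)
T₂/T₁ = 1.63718 × 10^-6
(T₂/T₁)^(2/3) = 0.000138909
a₂ = 7.296 × 10^11 m × 0.000138909 = 1.01348 × 10^8 m ≈ 101.3 Mm

Final answer: a₂ = 101.3 Mm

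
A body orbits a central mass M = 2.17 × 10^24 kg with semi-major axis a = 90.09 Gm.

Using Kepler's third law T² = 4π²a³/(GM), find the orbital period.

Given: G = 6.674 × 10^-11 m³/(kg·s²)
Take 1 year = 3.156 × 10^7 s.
M = 2.17 × 10^24 kg
GM = G × M = 6.674 × 10^-11 × 2.17 × 10^24 = 1.44826 × 10^14 m³/s²
a = 90.09 Gm = 9.009 × 10^10 m
a³ = 7.31189 × 10^32 m³
T = 2π √(a³/GM) = 2π √((7.31189 × 10^32) / (1.44826 × 10^14)) = 2π × 2.24694 × 10^9 s
T = 1.4118 × 10^10 s ≈ 447.3 years

Final answer: 447.3 years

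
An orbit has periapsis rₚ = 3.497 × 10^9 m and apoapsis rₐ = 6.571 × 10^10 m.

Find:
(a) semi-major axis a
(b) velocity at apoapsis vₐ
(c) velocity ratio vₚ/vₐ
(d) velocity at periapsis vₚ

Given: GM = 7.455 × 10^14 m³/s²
rₚ = 3.497 × 10^9 m
rₐ = 6.571 × 10^10 m
GM = 7.455 × 10^14 m³/s²
a = (rₚ + rₐ)/2 = 3.46035 × 10^10 m
e = (rₐ − rₚ)/(rₐ + rₚ) = (6.2213 × 10^10) / (6.9207 × 10^10) = 0.898941
(a) a = 3.46035 × 10^10 m ≈ 3.46 × 10^10 m
(b) vₐ² = GM (2/rₐ − 1/a) = 7.455 × 10^14 × (3.04368 × 10^-11 − 2.88988 × 10^-11) = 1146.55 m²/s²;  vₐ = 33.8607 m/s ≈ 33.86 m/s
(c) vₚ/vₐ = rₐ/rₚ (angular momentum) = (6.571 × 10^10) / (3.497 × 10^9) = 18.7904 ≈ 18.79
(d) vₚ² = GM (2/rₚ − 1/a) = 7.455 × 10^14 × (5.71919 × 10^-10 − 2.88988 × 10^-11) = 404821 m²/s²;  vₚ = 636.256 m/s ≈ 636.3 m/s

Final answer:
(a) semi-major axis a = 3.46 × 10^10 m
(b) velocity at apoapsis vₐ = 33.86 m/s
(c) velocity ratio vₚ/vₐ = 18.79
(d) velocity at periapsis vₚ = 636.3 m/s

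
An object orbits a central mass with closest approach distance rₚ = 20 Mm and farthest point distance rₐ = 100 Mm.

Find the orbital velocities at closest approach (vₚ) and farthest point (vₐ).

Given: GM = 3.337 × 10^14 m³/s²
rₚ = 20 Mm = 2 × 10^7 m
rₐ = 100 Mm = 1 × 10^8 m
GM = 3.337 × 10^14 m³/s²
a = (rₚ + rₐ)/2 = 6 × 10^7 m
Vis-viva: v² = GM (2/r − 1/a)
vₚ² = 3.337 × 10^14 × (1 × 10^-7 − 1.66667 × 10^-8) = 2.78083 × 10^7 m²/s²
vₚ = 5273.36 m/s ≈ 5.273 km/s
vₐ² = 3.337 × 10^14 × (2 × 10^-8 − 1.66667 × 10^-8) = 1.11233 × 10^6 m²/s²
vₐ = 1054.67 m/s ≈ 1.055 km/s

Final answer: vₚ = 5.273 km/s, vₐ = 1.055 km/s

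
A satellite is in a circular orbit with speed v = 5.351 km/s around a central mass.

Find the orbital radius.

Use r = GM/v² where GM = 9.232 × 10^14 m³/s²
v = 5.351 km/s = 5351 m/s
GM = 9.232 × 10^14 m³/s²
v² = 2.86332 × 10^7 m²/s²
r = GM/v² = (9.232 × 10^14) / (2.86332 × 10^7) = 3.22423 × 10^7 m ≈ 3.224 × 10^7 m

Final answer: 3.224 × 10^7 m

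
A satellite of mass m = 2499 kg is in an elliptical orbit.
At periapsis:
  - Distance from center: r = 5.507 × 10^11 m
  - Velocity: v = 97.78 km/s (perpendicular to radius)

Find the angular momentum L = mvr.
r = 5.507 × 10^11 m
v = 97.78 km/s = 97780 m/s
vr = 97780 × 5.507 × 10^11 = 5.38474 × 10^16 m²/s
L = m × vr = 2499 × 5.38474 × 10^16 = 1.34565 × 10^20 kg·m²/s ≈ 1.346 × 10^20 kg·m²/s

Final answer: L = 1.346 × 10^20 kg·m²/s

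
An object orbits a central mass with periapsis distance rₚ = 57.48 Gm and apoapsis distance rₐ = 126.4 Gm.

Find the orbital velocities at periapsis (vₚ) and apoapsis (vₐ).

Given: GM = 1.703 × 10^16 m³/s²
rₚ = 57.48 Gm = 5.748 × 10^10 m
rₐ = 126.4 Gm = 1.264 × 10^11 m
GM = 1.703 × 10^16 m³/s²
a = (rₚ + rₐ)/2 = 9.194 × 10^10 m
Vis-viva: v² = GM (2/r − 1/a)
vₚ² = 1.703 × 10^16 × (3.47947 × 10^-11 − 1.08767 × 10^-11) = 407324 m²/s²
vₚ = 638.22 m/s ≈ 638.2 m/s
vₐ² = 1.703 × 10^16 × (1.58228 × 10^-11 − 1.08767 × 10^-11) = 84232.5 m²/s²
vₐ = 290.228 m/s ≈ 290.2 m/s

Final answer: vₚ = 638.2 m/s, vₐ = 290.2 m/s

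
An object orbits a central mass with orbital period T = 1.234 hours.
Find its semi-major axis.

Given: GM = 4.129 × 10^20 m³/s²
T = 1.234 hours = 4442.4 s
GM = 4.129 × 10^20 m³/s²
Kepler's third law: a³ = GM T² / (4π²)
T² = 1.97349 × 10^7 s²
a³ = (4.129 × 10^20) × (1.97349 × 10^7) / (4π²) = 2.06405 × 10^26 m³
a = (a³)^(1/3) = 5.90981 × 10^8 m ≈ 5.91 × 10^8 m

Final answer: 5.91 × 10^8 m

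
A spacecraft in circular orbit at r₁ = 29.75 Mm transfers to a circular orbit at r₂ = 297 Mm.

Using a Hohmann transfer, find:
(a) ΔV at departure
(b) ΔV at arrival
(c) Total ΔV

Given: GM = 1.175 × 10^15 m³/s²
r₁ = 29.75 Mm = 2.975 × 10^7 m
r₂ = 297 Mm = 2.97 × 10^8 m
GM = 1.175 × 10^15 m³/s²
Transfer ellipse: a_t = (r₁ + r₂)/2 = 1.63375 × 10^8 m
Circular speed at r₁: v₁ = √(GM/r₁) = 6284.57 m/s
Transfer speed at r₁ (periapsis): v₁ₜ = √(GM(2/r₁ − 1/a_t)) = 8473.46 m/s
(a) ΔV₁ = v₁ₜ − v₁ = 2188.89 m/s ≈ 2.189 km/s
Circular speed at r₂: v₂ = √(GM/r₂) = 1989.03 m/s
Transfer speed at r₂ (apoapsis): v₂ₜ = √(GM(2/r₂ − 1/a_t)) = 848.773 m/s
(b) ΔV₂ = v₂ − v₂ₜ = 1140.25 m/s ≈ 1.14 km/s
(c) ΔV_total = ΔV₁ + ΔV₂ = 3329.15 m/s ≈ 3.329 km/s

Final answer:
(a) ΔV₁ = 2.189 km/s
(b) ΔV₂ = 1.14 km/s
(c) ΔV_total = 3.329 km/s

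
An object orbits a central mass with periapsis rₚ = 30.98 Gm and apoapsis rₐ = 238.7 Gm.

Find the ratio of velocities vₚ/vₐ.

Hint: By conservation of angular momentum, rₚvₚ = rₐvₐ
rₚ = 30.98 Gm = 3.098 × 10^10 m
rₐ = 238.7 Gm = 2.387 × 10^11 m
rₚvₚ = rₐvₐ  ⇒  vₚ/vₐ = rₐ/rₚ
vₚ/vₐ = (2.387 × 10^11) / (3.098 × 10^10) = 7.70497

Final answer: vₚ/vₐ = 7.705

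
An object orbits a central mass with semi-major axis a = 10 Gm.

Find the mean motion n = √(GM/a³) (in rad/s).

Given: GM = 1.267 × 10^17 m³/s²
a = 10 Gm = 1 × 10^10 m
GM = 1.267 × 10^17 m³/s²
a³ = 1 × 10^30 m³
GM/a³ = (1.267 × 10^17) / (1 × 10^30) = 1.267 × 10^-13 s⁻²
n = √(GM/a³) = 3.55949 × 10^-7 rad/s ≈ 3.559 × 10^-7 rad/s

Final answer: n = 3.559 × 10^-7 rad/s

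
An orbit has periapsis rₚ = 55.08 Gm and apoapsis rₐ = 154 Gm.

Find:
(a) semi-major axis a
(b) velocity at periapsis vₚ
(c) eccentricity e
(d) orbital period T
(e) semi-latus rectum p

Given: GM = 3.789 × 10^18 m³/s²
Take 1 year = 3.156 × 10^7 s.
rₚ = 55.08 Gm = 5.508 × 10^10 m
rₐ = 154 Gm = 1.54 × 10^11 m
GM = 3.789 × 10^18 m³/s²
a = (rₚ + rₐ)/2 = 1.0454 × 10^11 m
e = (rₐ − rₚ)/(rₐ + rₚ) = (9.892 × 10^10) / (2.0908 × 10^11) = 0.47312
(a) a = 1.0454 × 10^11 m ≈ 104.5 Gm
(b) vₚ² = GM (2/rₚ − 1/a) = 3.789 × 10^18 × (3.63108 × 10^-11 − 9.56572 × 10^-12) = 1.01337 × 10^8 m²/s²;  vₚ = 10066.6 m/s ≈ 10.07 km/s
(c) e = 0.47312 ≈ 0.4731
(d) a³ = 1.14248 × 10^33 m³;  T = 2π √(a³/GM) = 2π × 1.73645 × 10^7 s = 1.09104 × 10^8 s ≈ 3.457 years
(e) 1 − e² = 0.776157;  p = a(1 − e²) = 1.0454 × 10^11 × 0.776157 = 8.11395 × 10^10 m ≈ 81.14 Gm

Final answer:
(a) semi-major axis a = 104.5 Gm
(b) velocity at periapsis vₚ = 10.07 km/s
(c) eccentricity e = 0.4731
(d) orbital period T = 3.457 years
(e) semi-latus rectum p = 81.14 Gm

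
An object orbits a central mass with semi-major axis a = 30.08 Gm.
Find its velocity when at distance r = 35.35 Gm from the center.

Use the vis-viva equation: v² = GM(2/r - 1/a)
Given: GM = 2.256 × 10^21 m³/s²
a = 30.08 Gm = 3.008 × 10^10 m
r = 35.35 Gm = 3.535 × 10^10 m
GM = 2.256 × 10^21 m³/s²
2/r − 1/a = 5.65771 × 10^-11 − 3.32447 × 10^-11 = 2.33324 × 10^-11 m⁻¹
v² = GM (2/r − 1/a) = 5.26379 × 10^10 m²/s²
v = 229430 m/s ≈ 229.4 km/s

Final answer: 229.4 km/s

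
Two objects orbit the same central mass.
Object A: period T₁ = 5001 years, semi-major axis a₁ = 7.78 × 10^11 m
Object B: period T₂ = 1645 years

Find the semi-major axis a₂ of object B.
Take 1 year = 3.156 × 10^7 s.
T₁ = 5001 years = 1.57832 × 10^11 s
T₂ = 1645 years = 5.19162 × 10^10 s
a₁ = 7.78 × 10^11 m
Kepler's third law: (T₂/T₁)² = (a₂/a₁)³  ⇒  a₂ = a₁ (T₂/T₁)^(2/3)
T₂/T₁ = 0.328934
(T₂/T₁)^(2/3) = 0.476511
a₂ = 7.78 × 10^11 m × 0.476511 = 3.70725 × 10^11 m ≈ 3.707 × 10^11 m

Final answer: a₂ = 3.707 × 10^11 m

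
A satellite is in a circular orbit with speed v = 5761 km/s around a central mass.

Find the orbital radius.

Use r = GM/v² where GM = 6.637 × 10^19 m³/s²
v = 5761 km/s = 5.761 × 10^6 m/s
GM = 6.637 × 10^19 m³/s²
v² = 3.31891 × 10^13 m²/s²
r = GM/v² = (6.637 × 10^19) / (3.31891 × 10^13) = 1.99975 × 10^6 m ≈ 2 Mm

Final answer: 2 Mm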